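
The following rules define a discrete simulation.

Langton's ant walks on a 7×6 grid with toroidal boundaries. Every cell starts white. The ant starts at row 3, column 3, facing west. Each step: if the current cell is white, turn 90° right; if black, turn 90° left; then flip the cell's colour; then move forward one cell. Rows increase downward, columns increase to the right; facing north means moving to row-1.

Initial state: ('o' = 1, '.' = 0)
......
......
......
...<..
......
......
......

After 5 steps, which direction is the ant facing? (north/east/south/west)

south

gen 0: ......
......
......
...<..
......
......
......
gen 1: ......
......
...^..
...o..
......
......
......
gen 2: ......
......
...o>.
...o..
......
......
......
gen 3: ......
......
...oo.
...ov.
......
......
......
gen 4: ......
......
...oo.
...<o.
......
......
......
gen 5: ......
......
...oo.
....o.
...v..
......
......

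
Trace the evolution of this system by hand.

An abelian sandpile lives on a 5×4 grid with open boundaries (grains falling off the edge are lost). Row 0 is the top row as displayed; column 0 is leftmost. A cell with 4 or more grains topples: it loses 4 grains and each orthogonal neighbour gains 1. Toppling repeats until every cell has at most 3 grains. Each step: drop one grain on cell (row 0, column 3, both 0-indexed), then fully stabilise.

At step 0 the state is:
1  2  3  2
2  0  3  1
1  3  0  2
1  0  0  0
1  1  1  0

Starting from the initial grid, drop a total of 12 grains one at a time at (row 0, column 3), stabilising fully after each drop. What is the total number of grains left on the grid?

step 0: 1  2  3  2
2  0  3  1
1  3  0  2
1  0  0  0
1  1  1  0
step 1: 1  2  3  3
2  0  3  1
1  3  0  2
1  0  0  0
1  1  1  0
step 2: 1  3  1  1
2  1  0  3
1  3  1  2
1  0  0  0
1  1  1  0
step 3: 1  3  1  2
2  1  0  3
1  3  1  2
1  0  0  0
1  1  1  0
step 4: 1  3  1  3
2  1  0  3
1  3  1  2
1  0  0  0
1  1  1  0
step 5: 1  3  2  1
2  1  1  0
1  3  1  3
1  0  0  0
1  1  1  0
step 6: 1  3  2  2
2  1  1  0
1  3  1  3
1  0  0  0
1  1  1  0
step 7: 1  3  2  3
2  1  1  0
1  3  1  3
1  0  0  0
1  1  1  0
step 8: 1  3  3  0
2  1  1  1
1  3  1  3
1  0  0  0
1  1  1  0
step 9: 1  3  3  1
2  1  1  1
1  3  1  3
1  0  0  0
1  1  1  0
step 10: 1  3  3  2
2  1  1  1
1  3  1  3
1  0  0  0
1  1  1  0
step 11: 1  3  3  3
2  1  1  1
1  3  1  3
1  0  0  0
1  1  1  0
step 12: 2  0  1  1
2  2  2  2
1  3  1  3
1  0  0  0
1  1  1  0

24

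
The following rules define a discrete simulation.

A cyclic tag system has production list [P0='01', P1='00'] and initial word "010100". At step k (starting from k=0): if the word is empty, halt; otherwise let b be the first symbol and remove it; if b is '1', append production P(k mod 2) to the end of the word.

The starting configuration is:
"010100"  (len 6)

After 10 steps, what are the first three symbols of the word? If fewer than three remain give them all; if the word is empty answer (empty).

gen 0: "010100"  (len 6)
gen 1: "10100"  (len 5)
gen 2: "010000"  (len 6)
gen 3: "10000"  (len 5)
gen 4: "000000"  (len 6)
gen 5: "00000"  (len 5)
gen 6: "0000"  (len 4)
gen 7: "000"  (len 3)
gen 8: "00"  (len 2)
gen 9: "0"  (len 1)
gen 10: (halted — word empty)

(empty)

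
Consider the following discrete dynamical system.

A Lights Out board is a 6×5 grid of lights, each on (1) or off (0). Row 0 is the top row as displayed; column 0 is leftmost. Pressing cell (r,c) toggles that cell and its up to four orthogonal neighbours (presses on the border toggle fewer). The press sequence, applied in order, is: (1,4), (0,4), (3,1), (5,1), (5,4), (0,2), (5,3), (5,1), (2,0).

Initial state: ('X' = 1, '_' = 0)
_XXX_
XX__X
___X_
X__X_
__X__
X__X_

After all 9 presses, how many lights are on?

0) _XXX_
XX__X
___X_
X__X_
__X__
X__X_
1) _XXXX
XX_X_
___XX
X__X_
__X__
X__X_
2) _XX__
XX_XX
___XX
X__X_
__X__
X__X_
3) _XX__
XX_XX
_X_XX
_XXX_
_XX__
X__X_
4) _XX__
XX_XX
_X_XX
_XXX_
__X__
_XXX_
5) _XX__
XX_XX
_X_XX
_XXX_
__X_X
_XX_X
6) ___X_
XXXXX
_X_XX
_XXX_
__X_X
_XX_X
7) ___X_
XXXXX
_X_XX
_XXX_
__XXX
_X_X_
8) ___X_
XXXXX
_X_XX
_XXX_
_XXXX
X_XX_
9) ___X_
_XXXX
X__XX
XXXX_
_XXXX
X_XX_

19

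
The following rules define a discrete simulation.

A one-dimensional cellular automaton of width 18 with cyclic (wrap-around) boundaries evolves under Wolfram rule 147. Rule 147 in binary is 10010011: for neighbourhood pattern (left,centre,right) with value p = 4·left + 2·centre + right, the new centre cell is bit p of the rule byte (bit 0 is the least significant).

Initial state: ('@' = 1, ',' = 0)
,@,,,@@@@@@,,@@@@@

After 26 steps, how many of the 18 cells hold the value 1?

0) ,@,,,@@@@@@,,@@@@@
1) ,,@@@,@@@@,@@,@@@,
2) @@,@,,,@@,,,,,,@,@
3) @,,,@@@,,@@@@@@,,,
4) ,@@@,@,@@,@@@@,@@@
5) ,,@,,,,,,,,@@,,,@,
6) @@,@@@@@@@@,,@@@,@
7) @,,,@@@@@@,@@,@,,,
8) ,@@@,@@@@,,,,,,@@@
9) ,,@,,,@@,@@@@@@,@,
10) @@,@@@,,,,@@@@,,,@
11) @,,,@,@@@@,@@,@@@,
12) ,@@@,,,@@,,,,,,@,,
13) @,@,@@@,,@@@@@@,@@
14) ,,,,,@,@@,@@@@,,,@
15) @@@@@,,,,,,@@,@@@,
16) ,@@@,@@@@@@,,,,@,,
17) @,@,,,@@@@,@@@@,@@
18) ,,,@@@,@@,,,@@,,,@
19) @@@,@,,,,@@@,,@@@,
20) ,@,,,@@@@,@,@@,@,,
21) @,@@@,@@,,,,,,,,@@
22) ,,,@,,,,@@@@@@@@,@
23) @@@,@@@@,@@@@@@,,,
24) ,@,,,@@,,,@@@@,@@@
25) ,,@@@,,@@@,@@,,,@,
26) @@,@,@@,@,,,,@@@,@

10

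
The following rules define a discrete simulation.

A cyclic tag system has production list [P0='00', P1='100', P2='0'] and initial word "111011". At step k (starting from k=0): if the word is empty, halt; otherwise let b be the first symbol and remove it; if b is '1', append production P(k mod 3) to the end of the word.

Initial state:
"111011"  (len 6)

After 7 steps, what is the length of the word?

9

gen 0: "111011"  (len 6)
gen 1: "1101100"  (len 7)
gen 2: "101100100"  (len 9)
gen 3: "011001000"  (len 9)
gen 4: "11001000"  (len 8)
gen 5: "1001000100"  (len 10)
gen 6: "0010001000"  (len 10)
gen 7: "010001000"  (len 9)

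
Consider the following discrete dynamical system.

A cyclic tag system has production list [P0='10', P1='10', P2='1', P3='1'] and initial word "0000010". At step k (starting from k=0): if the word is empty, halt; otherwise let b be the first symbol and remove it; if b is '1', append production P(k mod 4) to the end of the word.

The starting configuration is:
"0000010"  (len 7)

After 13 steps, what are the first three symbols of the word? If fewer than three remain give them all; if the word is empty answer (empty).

10

step 0: "0000010"  (len 7)
step 1: "000010"  (len 6)
step 2: "00010"  (len 5)
step 3: "0010"  (len 4)
step 4: "010"  (len 3)
step 5: "10"  (len 2)
step 6: "010"  (len 3)
step 7: "10"  (len 2)
step 8: "01"  (len 2)
step 9: "1"  (len 1)
step 10: "10"  (len 2)
step 11: "01"  (len 2)
step 12: "1"  (len 1)
step 13: "10"  (len 2)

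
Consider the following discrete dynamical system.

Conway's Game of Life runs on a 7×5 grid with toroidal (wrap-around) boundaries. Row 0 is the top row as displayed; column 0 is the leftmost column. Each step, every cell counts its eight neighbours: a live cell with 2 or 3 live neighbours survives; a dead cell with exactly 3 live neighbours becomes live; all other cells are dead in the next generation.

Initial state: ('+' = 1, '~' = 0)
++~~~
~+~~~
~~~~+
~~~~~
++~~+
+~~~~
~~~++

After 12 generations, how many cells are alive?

[0] ++~~~
~+~~~
~~~~+
~~~~~
++~~+
+~~~~
~~~++
[1] +++~+
~+~~~
~~~~~
~~~~+
++~~+
~+~+~
~+~~+
[2] ~~+++
~++~~
~~~~~
~~~~+
~++++
~+~+~
~~~~+
[3] +++~+
~++~~
~~~~~
+~+~+
~+~~+
~+~~~
+~~~+
[4] ~~+~+
~~++~
+~++~
++~++
~++++
~+~~+
~~+++
[5] ~+~~+
~~~~~
+~~~~
~~~~~
~~~~~
~+~~~
~++~+
[6] ~+++~
+~~~~
~~~~~
~~~~~
~~~~~
+++~~
~+++~
[7] +~~++
~++~~
~~~~~
~~~~~
~+~~~
+~~+~
~~~~+
[8] +++++
+++++
~~~~~
~~~~~
~~~~~
+~~~+
~~~~~
[9] ~~~~~
~~~~~
+++++
~~~~~
~~~~~
~~~~~
~~+~~
[10] ~~~~~
+++++
+++++
+++++
~~~~~
~~~~~
~~~~~
[11] +++++
~~~~~
~~~~~
~~~~~
+++++
~~~~~
~~~~~
[12] +++++
+++++
~~~~~
+++++
+++++
+++++
+++++

30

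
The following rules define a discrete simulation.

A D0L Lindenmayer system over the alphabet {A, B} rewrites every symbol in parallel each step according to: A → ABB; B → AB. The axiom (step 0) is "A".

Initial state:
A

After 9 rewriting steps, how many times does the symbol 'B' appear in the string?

1970

gen 0: A
gen 1: ABB
gen 2: ABBABAB
gen 3: ABBABABABBABABBAB
gen 4: ABBABABABBABABBABABBABABABBABABBABABABBAB
gen 5: ABBABABABBABABBABABBABABABBABABBABABABBABABBABABABBABABBABABBABABABBABABBABABABBABABBABABBABABABBAB
gen 6: ABBABABABBABABBABABBABABABBABABBABABABBABABBABABABBABABBAB…ABBABABBABABABBABABBABABABBABABBABABABBABABBABABBABABABBAB  (len 239)
gen 7: ABBABABABBABABBABABBABABABBABABBABABABBABABBABABABBABABBAB…ABBABABBABABABBABABBABABABBABABBABABABBABABBABABBABABABBAB  (len 577)
gen 8: ABBABABABBABABBABABBABABABBABABBABABABBABABBABABABBABABBAB…ABBABABBABABABBABABBABABABBABABBABABABBABABBABABBABABABBAB  (len 1393)
gen 9: ABBABABABBABABBABABBABABABBABABBABABABBABABBABABABBABABBAB…ABBABABBABABABBABABBABABABBABABBABABABBABABBABABBABABABBAB  (len 3363)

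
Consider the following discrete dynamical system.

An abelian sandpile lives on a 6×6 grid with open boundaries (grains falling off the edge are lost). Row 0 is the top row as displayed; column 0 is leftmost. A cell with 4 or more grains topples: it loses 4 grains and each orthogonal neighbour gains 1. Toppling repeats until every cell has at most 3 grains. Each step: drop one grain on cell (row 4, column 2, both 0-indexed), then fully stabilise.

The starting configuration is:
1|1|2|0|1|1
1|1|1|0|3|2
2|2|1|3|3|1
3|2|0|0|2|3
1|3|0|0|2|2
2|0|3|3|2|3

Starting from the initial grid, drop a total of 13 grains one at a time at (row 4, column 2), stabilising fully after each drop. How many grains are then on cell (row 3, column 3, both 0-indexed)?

gen 0: 1|1|2|0|1|1
1|1|1|0|3|2
2|2|1|3|3|1
3|2|0|0|2|3
1|3|0|0|2|2
2|0|3|3|2|3
gen 1: 1|1|2|0|1|1
1|1|1|0|3|2
2|2|1|3|3|1
3|2|0|0|2|3
1|3|1|0|2|2
2|0|3|3|2|3
gen 2: 1|1|2|0|1|1
1|1|1|0|3|2
2|2|1|3|3|1
3|2|0|0|2|3
1|3|2|0|2|2
2|0|3|3|2|3
gen 3: 1|1|2|0|1|1
1|1|1|0|3|2
2|2|1|3|3|1
3|2|0|0|2|3
1|3|3|0|2|2
2|0|3|3|2|3
gen 4: 1|1|2|0|1|1
1|1|1|0|3|2
2|2|1|3|3|1
3|3|1|0|2|3
2|0|2|2|2|2
2|2|1|0|3|3
gen 5: 1|1|2|0|1|1
1|1|1|0|3|2
2|2|1|3|3|1
3|3|1|0|2|3
2|0|3|2|2|2
2|2|1|0|3|3
gen 6: 1|1|2|0|1|1
1|1|1|0|3|2
2|2|1|3|3|1
3|3|2|0|2|3
2|1|0|3|2|2
2|2|2|0|3|3
gen 7: 1|1|2|0|1|1
1|1|1|0|3|2
2|2|1|3|3|1
3|3|2|0|2|3
2|1|1|3|2|2
2|2|2|0|3|3
gen 8: 1|1|2|0|1|1
1|1|1|0|3|2
2|2|1|3|3|1
3|3|2|0|2|3
2|1|2|3|2|2
2|2|2|0|3|3
gen 9: 1|1|2|0|1|1
1|1|1|0|3|2
2|2|1|3|3|1
3|3|2|0|2|3
2|1|3|3|2|2
2|2|2|0|3|3
gen 10: 1|1|2|0|1|1
1|1|1|0|3|2
2|2|1|3|3|1
3|3|3|1|2|3
2|2|1|0|3|2
2|2|3|1|3|3
gen 11: 1|1|2|0|1|1
1|1|1|0|3|2
2|2|1|3|3|1
3|3|3|1|2|3
2|2|2|0|3|2
2|2|3|1|3|3
gen 12: 1|1|2|0|1|1
1|1|1|0|3|2
2|2|1|3|3|1
3|3|3|1|2|3
2|2|3|0|3|2
2|2|3|1|3|3
gen 13: 1|1|2|0|1|1
1|1|1|0|3|2
3|3|2|3|3|1
1|2|1|2|2|3
1|2|3|1|3|2
0|1|1|2|3|3

2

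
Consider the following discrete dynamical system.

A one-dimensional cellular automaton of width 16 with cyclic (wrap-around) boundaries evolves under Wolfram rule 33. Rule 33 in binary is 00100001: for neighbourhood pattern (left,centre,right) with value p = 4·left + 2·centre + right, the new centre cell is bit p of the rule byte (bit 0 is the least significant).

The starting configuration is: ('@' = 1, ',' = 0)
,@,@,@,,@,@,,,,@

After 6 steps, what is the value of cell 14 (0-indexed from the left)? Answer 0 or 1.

0

0) ,@,@,@,,@,@,,,,@
1) @,@,@,,,,@,,@@,,
2) ,@,@,,@@,,,,,,,,
3) ,,@,,,,,,@@@@@@@
4) ,,,,@@@@,,,,,,,,
5) @@@,,,,,,@@@@@@@
6) ,,,,@@@@,,,,,,,,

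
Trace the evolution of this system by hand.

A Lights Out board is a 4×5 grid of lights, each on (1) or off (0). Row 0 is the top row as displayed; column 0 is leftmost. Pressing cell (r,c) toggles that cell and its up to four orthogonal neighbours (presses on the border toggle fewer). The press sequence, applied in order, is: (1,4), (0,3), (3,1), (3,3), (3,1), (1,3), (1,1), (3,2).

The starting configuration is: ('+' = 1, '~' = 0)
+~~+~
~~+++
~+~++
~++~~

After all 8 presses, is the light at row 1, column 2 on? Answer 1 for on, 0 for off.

1

gen 0: +~~+~
~~+++
~+~++
~++~~
gen 1: +~~++
~~+~~
~+~+~
~++~~
gen 2: +~+~~
~~++~
~+~+~
~++~~
gen 3: +~+~~
~~++~
~~~+~
+~~~~
gen 4: +~+~~
~~++~
~~~~~
+~+++
gen 5: +~+~~
~~++~
~+~~~
~+~++
gen 6: +~++~
~~~~+
~+~+~
~+~++
gen 7: ++++~
+++~+
~~~+~
~+~++
gen 8: ++++~
+++~+
~~++~
~~+~+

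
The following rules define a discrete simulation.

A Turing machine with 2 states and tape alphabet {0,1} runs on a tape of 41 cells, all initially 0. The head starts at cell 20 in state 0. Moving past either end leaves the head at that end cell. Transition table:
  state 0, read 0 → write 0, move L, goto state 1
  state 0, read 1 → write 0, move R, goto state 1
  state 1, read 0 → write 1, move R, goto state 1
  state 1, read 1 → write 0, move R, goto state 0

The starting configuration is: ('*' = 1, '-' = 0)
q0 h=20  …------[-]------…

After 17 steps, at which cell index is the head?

[0] q0 h=20  …------[-]------…
[1] q1 h=19  …------[-]------…
[2] q1 h=20  …-----*[-]------…
[3] q1 h=21  …----**[-]------…
[4] q1 h=22  …---***[-]------…
[5] q1 h=23  …--****[-]------…
[6] q1 h=24  …-*****[-]------…
[7] q1 h=25  …******[-]------…
[8] q1 h=26  …******[-]------…
[9] q1 h=27  …******[-]------…
[10] q1 h=28  …******[-]------…
[11] q1 h=29  …******[-]------…
[12] q1 h=30  …******[-]------…
[13] q1 h=31  …******[-]------…
[14] q1 h=32  …******[-]------…
[15] q1 h=33  …******[-]------…
[16] q1 h=34  …******[-]------|
[17] q1 h=35  …******[-]-----|

35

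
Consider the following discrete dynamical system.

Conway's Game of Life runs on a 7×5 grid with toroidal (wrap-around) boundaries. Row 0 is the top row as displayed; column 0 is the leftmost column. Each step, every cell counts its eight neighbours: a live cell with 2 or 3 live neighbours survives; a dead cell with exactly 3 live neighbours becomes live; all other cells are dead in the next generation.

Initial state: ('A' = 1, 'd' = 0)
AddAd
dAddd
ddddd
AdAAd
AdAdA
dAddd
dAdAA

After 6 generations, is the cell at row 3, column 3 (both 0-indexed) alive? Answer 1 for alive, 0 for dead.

t=0: AddAd
dAddd
ddddd
AdAAd
AdAdA
dAddd
dAdAA
t=1: AAdAd
ddddd
dAAdd
AdAAd
AdAdA
dAddd
dAdAA
t=2: AAdAd
Adddd
dAAAd
Adddd
AdAdA
dAddd
dAdAA
t=3: dAdAd
AddAd
AAAdA
Adddd
AdddA
dAddd
dAdAA
t=4: dAdAd
dddAd
ddAAd
dddAd
AAddA
dAAAd
dAdAA
t=5: AddAd
dddAA
ddAAA
AAdAd
AAddA
ddddd
dAddA
t=6: AdAAd
Adddd
dAddd
ddddd
dAAdA
dAddA
AdddA

0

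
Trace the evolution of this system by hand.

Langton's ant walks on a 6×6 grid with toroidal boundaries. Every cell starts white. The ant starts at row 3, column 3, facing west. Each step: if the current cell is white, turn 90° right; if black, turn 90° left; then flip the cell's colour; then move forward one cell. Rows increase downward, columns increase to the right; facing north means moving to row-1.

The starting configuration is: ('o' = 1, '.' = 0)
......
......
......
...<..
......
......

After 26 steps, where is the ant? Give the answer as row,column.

4,0

step 0: ......
......
......
...<..
......
......
step 1: ......
......
...^..
...o..
......
......
step 2: ......
......
...o>.
...o..
......
......
step 3: ......
......
...oo.
...ov.
......
......
step 4: ......
......
...oo.
...<o.
......
......
step 5: ......
......
...oo.
....o.
...v..
......
step 6: ......
......
...oo.
....o.
..<o..
......
step 7: ......
......
...oo.
..^.o.
..oo..
......
step 8: ......
......
...oo.
..o>o.
..oo..
......
step 9: ......
......
...oo.
..ooo.
..ov..
......
step 10: ......
......
...oo.
..ooo.
..o.>.
......
step 11: ......
......
...oo.
..ooo.
..o.o.
....v.
step 12: ......
......
...oo.
..ooo.
..o.o.
...<o.
step 13: ......
......
...oo.
..ooo.
..o^o.
...oo.
step 14: ......
......
...oo.
..ooo.
..oo>.
...oo.
step 15: ......
......
...oo.
..oo^.
..oo..
...oo.
step 16: ......
......
...oo.
..o<..
..oo..
...oo.
step 17: ......
......
...oo.
..o...
..ov..
...oo.
step 18: ......
......
...oo.
..o...
..o.>.
...oo.
step 19: ......
......
...oo.
..o...
..o.o.
...ov.
step 20: ......
......
...oo.
..o...
..o.o.
...o.>
step 21: .....v
......
...oo.
..o...
..o.o.
...o.o
step 22: ....<o
......
...oo.
..o...
..o.o.
...o.o
step 23: ....oo
......
...oo.
..o...
..o.o.
...o^o
step 24: ....oo
......
...oo.
..o...
..o.o.
...oo>
step 25: ....oo
......
...oo.
..o...
..o.o^
...oo.
step 26: ....oo
......
...oo.
..o...
>.o.oo
...oo.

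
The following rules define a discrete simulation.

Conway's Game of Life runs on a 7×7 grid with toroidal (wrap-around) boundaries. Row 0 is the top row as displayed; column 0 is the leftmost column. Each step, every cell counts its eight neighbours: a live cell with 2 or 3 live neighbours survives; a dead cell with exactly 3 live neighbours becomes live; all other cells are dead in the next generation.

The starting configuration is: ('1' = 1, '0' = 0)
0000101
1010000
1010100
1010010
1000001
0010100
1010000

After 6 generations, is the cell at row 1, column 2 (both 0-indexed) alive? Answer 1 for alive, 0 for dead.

k=0  0000101
1010000
1010100
1010010
1000001
0010100
1010000
k=1  1001001
1000011
1010000
1001010
1001011
1001001
0100010
k=2  0100100
0000010
1000110
1011010
0111010
0110000
0110110
k=3  0111100
0000011
0101010
1000010
1000001
1000010
1000110
k=4  1111000
1100011
1000010
1100110
1100010
1100110
1010010
k=5  0001110
0000110
0000000
0000110
0010000
0010110
0000010
k=6  0001001
0001010
0000000
0000000
0000000
0001110
0000001

0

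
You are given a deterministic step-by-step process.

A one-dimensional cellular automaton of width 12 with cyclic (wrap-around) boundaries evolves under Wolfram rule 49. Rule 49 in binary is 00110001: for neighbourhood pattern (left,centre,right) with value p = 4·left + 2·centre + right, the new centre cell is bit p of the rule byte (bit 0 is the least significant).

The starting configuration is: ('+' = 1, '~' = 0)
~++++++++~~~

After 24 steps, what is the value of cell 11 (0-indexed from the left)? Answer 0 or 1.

0

0) ~++++++++~~~
1) ~~~~~~~~~+++
2) ++++++++~~~~
3) ~~~~~~~~+++~
4) +++++++~~~~+
5) ~~~~~~~+++~~
6) ++++++~~~~++
7) ~~~~~~+++~~~
8) +++++~~~~+++
9) ~~~~~+++~~~~
10) ++++~~~~++++
11) ~~~~+++~~~~~
12) +++~~~~+++++
13) ~~~+++~~~~~~
14) ++~~~~++++++
15) ~~+++~~~~~~~
16) +~~~~+++++++
17) ~+++~~~~~~~~
18) ~~~~++++++++
19) +++~~~~~~~~~
20) ~~~++++++++~
21) ++~~~~~~~~~+
22) ~~++++++++~~
23) +~~~~~~~~~++
24) ~++++++++~~~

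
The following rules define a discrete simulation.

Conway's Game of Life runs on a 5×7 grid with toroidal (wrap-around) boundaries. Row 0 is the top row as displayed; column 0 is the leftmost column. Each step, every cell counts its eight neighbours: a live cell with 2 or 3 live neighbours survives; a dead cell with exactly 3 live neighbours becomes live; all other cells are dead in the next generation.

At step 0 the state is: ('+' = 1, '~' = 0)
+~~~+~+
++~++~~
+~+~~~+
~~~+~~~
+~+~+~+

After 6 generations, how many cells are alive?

[0] +~~~+~+
++~++~~
+~+~~~+
~~~+~~~
+~+~+~+
[1] ~~+~+~~
~~+++~~
+~+~+~+
~~++~+~
++~~+~+
[2] +~+~+~~
~~+~+~~
~~~~~~+
~~+~~~~
++~~+~+
[3] +~+~+~+
~+~~~+~
~~~+~~~
~+~~~++
+~+~~++
[4] ~~+++~~
+++++++
+~+~+++
~++~++~
~~+++~~
[5] +~~~~~+
~~~~~~~
~~~~~~~
+~~~~~~
~~~~~~~
[6] ~~~~~~~
~~~~~~~
~~~~~~~
~~~~~~~
+~~~~~+

2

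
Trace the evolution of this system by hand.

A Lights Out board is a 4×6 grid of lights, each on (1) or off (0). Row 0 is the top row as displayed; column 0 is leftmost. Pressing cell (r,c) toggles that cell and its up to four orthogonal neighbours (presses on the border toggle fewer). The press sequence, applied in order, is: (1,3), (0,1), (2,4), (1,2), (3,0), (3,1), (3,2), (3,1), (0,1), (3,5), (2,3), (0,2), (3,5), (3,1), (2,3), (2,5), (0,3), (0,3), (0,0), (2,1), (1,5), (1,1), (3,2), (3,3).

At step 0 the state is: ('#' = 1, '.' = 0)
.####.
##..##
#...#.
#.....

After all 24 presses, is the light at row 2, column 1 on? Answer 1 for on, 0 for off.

step 0: .####.
##..##
#...#.
#.....
step 1: .##.#.
####.#
#..##.
#.....
step 2: #...#.
#.##.#
#..##.
#.....
step 3: #...#.
#.####
#....#
#...#.
step 4: #.#.#.
##..##
#.#..#
#...#.
step 5: #.#.#.
##..##
..#..#
.#..#.
step 6: #.#.#.
##..##
.##..#
#.#.#.
step 7: #.#.#.
##..##
.#...#
##.##.
step 8: #.#.#.
##..##
.....#
..###.
step 9: .#..#.
#...##
.....#
..###.
step 10: .#..#.
#...##
......
..##.#
step 11: .#..#.
#..###
..###.
..#..#
step 12: ..###.
#.####
..###.
..#..#
step 13: ..###.
#.####
..####
..#.#.
step 14: ..###.
#.####
.#####
##..#.
step 15: ..###.
#.#.##
.#...#
##.##.
step 16: ..###.
#.#.#.
.#..#.
##.###
step 17: ......
#.###.
.#..#.
##.###
step 18: ..###.
#.#.#.
.#..#.
##.###
step 19: #####.
..#.#.
.#..#.
##.###
step 20: #####.
.##.#.
#.#.#.
#..###
step 21: ######
.##..#
#.#.##
#..###
step 22: #.####
#....#
###.##
#..###
step 23: #.####
#....#
##..##
###.##
step 24: #.####
#....#
##.###
##.#.#

1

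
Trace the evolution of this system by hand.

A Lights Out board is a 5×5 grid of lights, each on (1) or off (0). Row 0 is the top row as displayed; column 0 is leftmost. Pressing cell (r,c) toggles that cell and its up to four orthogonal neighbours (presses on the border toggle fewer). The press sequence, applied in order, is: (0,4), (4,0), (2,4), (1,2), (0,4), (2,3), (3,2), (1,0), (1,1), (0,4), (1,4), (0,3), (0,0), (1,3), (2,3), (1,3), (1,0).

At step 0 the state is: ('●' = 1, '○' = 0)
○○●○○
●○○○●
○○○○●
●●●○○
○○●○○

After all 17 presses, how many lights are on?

12

[0] ○○●○○
●○○○●
○○○○●
●●●○○
○○●○○
[1] ○○●●●
●○○○○
○○○○●
●●●○○
○○●○○
[2] ○○●●●
●○○○○
○○○○●
○●●○○
●●●○○
[3] ○○●●●
●○○○●
○○○●○
○●●○●
●●●○○
[4] ○○○●●
●●●●●
○○●●○
○●●○●
●●●○○
[5] ○○○○○
●●●●○
○○●●○
○●●○●
●●●○○
[6] ○○○○○
●●●○○
○○○○●
○●●●●
●●●○○
[7] ○○○○○
●●●○○
○○●○●
○○○○●
●●○○○
[8] ●○○○○
○○●○○
●○●○●
○○○○●
●●○○○
[9] ●●○○○
●●○○○
●●●○●
○○○○●
●●○○○
[10] ●●○●●
●●○○●
●●●○●
○○○○●
●●○○○
[11] ●●○●○
●●○●○
●●●○○
○○○○●
●●○○○
[12] ●●●○●
●●○○○
●●●○○
○○○○●
●●○○○
[13] ○○●○●
○●○○○
●●●○○
○○○○●
●●○○○
[14] ○○●●●
○●●●●
●●●●○
○○○○●
●●○○○
[15] ○○●●●
○●●○●
●●○○●
○○○●●
●●○○○
[16] ○○●○●
○●○●○
●●○●●
○○○●●
●●○○○
[17] ●○●○●
●○○●○
○●○●●
○○○●●
●●○○○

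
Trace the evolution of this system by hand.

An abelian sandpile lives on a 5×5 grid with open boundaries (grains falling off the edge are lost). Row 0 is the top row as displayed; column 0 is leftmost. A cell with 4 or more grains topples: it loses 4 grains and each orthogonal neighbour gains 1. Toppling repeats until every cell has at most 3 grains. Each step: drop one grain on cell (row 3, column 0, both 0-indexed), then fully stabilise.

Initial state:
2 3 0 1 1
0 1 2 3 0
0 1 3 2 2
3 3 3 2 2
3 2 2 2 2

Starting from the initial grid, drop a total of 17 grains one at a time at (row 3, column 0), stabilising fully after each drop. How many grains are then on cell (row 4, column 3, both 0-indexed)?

k=0  2 3 0 1 1
0 1 2 3 0
0 1 3 2 2
3 3 3 2 2
3 2 2 2 2
k=1  2 3 0 1 1
0 1 3 3 0
1 3 0 3 2
2 2 2 3 2
1 1 0 3 2
k=2  2 3 0 1 1
0 1 3 3 0
1 3 0 3 2
3 2 2 3 2
1 1 0 3 2
k=3  2 3 0 1 1
0 1 3 3 0
2 3 0 3 2
0 3 2 3 2
2 1 0 3 2
k=4  2 3 0 1 1
0 1 3 3 0
2 3 0 3 2
1 3 2 3 2
2 1 0 3 2
k=5  2 3 0 1 1
0 1 3 3 0
2 3 0 3 2
2 3 2 3 2
2 1 0 3 2
k=6  2 3 0 1 1
0 1 3 3 0
2 3 0 3 2
3 3 2 3 2
2 1 0 3 2
k=7  2 3 0 1 1
1 2 3 3 0
0 1 1 3 2
2 1 3 3 2
3 2 0 3 2
k=8  2 3 0 1 1
1 2 3 3 0
0 1 1 3 2
3 1 3 3 2
3 2 0 3 2
k=9  2 3 0 1 1
1 2 3 3 0
1 1 1 3 2
1 2 3 3 2
0 3 0 3 2
k=10  2 3 0 1 1
1 2 3 3 0
1 1 1 3 2
2 2 3 3 2
0 3 0 3 2
k=11  2 3 0 1 1
1 2 3 3 0
1 1 1 3 2
3 2 3 3 2
0 3 0 3 2
k=12  2 3 0 1 1
1 2 3 3 0
2 1 1 3 2
0 3 3 3 2
1 3 0 3 2
k=13  2 3 0 1 1
1 2 3 3 0
2 1 1 3 2
1 3 3 3 2
1 3 0 3 2
k=14  2 3 0 1 1
1 2 3 3 0
2 1 1 3 2
2 3 3 3 2
1 3 0 3 2
k=15  2 3 0 1 1
1 2 3 3 0
2 1 1 3 2
3 3 3 3 2
1 3 0 3 2
k=16  2 3 1 2 1
1 3 1 1 1
3 3 0 2 3
1 2 2 2 3
3 0 3 0 3
k=17  2 3 1 2 1
1 3 1 1 1
3 3 0 2 3
2 2 2 2 3
3 0 3 0 3

0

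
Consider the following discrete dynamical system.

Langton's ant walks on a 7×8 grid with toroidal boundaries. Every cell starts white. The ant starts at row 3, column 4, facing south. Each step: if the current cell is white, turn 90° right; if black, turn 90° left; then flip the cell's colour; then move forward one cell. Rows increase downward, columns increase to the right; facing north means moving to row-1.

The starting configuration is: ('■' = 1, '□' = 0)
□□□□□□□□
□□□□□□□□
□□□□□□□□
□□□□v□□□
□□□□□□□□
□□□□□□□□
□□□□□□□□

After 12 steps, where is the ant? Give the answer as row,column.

t=0: □□□□□□□□
□□□□□□□□
□□□□□□□□
□□□□v□□□
□□□□□□□□
□□□□□□□□
□□□□□□□□
t=1: □□□□□□□□
□□□□□□□□
□□□□□□□□
□□□<■□□□
□□□□□□□□
□□□□□□□□
□□□□□□□□
t=2: □□□□□□□□
□□□□□□□□
□□□^□□□□
□□□■■□□□
□□□□□□□□
□□□□□□□□
□□□□□□□□
t=3: □□□□□□□□
□□□□□□□□
□□□■>□□□
□□□■■□□□
□□□□□□□□
□□□□□□□□
□□□□□□□□
t=4: □□□□□□□□
□□□□□□□□
□□□■■□□□
□□□■v□□□
□□□□□□□□
□□□□□□□□
□□□□□□□□
t=5: □□□□□□□□
□□□□□□□□
□□□■■□□□
□□□■□>□□
□□□□□□□□
□□□□□□□□
□□□□□□□□
t=6: □□□□□□□□
□□□□□□□□
□□□■■□□□
□□□■□■□□
□□□□□v□□
□□□□□□□□
□□□□□□□□
t=7: □□□□□□□□
□□□□□□□□
□□□■■□□□
□□□■□■□□
□□□□<■□□
□□□□□□□□
□□□□□□□□
t=8: □□□□□□□□
□□□□□□□□
□□□■■□□□
□□□■^■□□
□□□□■■□□
□□□□□□□□
□□□□□□□□
t=9: □□□□□□□□
□□□□□□□□
□□□■■□□□
□□□■■>□□
□□□□■■□□
□□□□□□□□
□□□□□□□□
t=10: □□□□□□□□
□□□□□□□□
□□□■■^□□
□□□■■□□□
□□□□■■□□
□□□□□□□□
□□□□□□□□
t=11: □□□□□□□□
□□□□□□□□
□□□■■■>□
□□□■■□□□
□□□□■■□□
□□□□□□□□
□□□□□□□□
t=12: □□□□□□□□
□□□□□□□□
□□□■■■■□
□□□■■□v□
□□□□■■□□
□□□□□□□□
□□□□□□□□

3,6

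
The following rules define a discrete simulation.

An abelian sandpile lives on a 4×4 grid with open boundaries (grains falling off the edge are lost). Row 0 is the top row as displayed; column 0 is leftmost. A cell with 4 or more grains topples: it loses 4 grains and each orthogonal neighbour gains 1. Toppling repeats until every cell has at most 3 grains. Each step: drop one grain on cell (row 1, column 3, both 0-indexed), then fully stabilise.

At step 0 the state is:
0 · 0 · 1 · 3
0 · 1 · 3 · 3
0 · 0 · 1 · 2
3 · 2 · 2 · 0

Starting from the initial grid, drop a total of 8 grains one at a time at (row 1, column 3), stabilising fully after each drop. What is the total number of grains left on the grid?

23

0) 0 · 0 · 1 · 3
0 · 1 · 3 · 3
0 · 0 · 1 · 2
3 · 2 · 2 · 0
1) 0 · 0 · 3 · 0
0 · 2 · 0 · 2
0 · 0 · 2 · 3
3 · 2 · 2 · 0
2) 0 · 0 · 3 · 0
0 · 2 · 0 · 3
0 · 0 · 2 · 3
3 · 2 · 2 · 0
3) 0 · 0 · 3 · 1
0 · 2 · 1 · 1
0 · 0 · 3 · 0
3 · 2 · 2 · 1
4) 0 · 0 · 3 · 1
0 · 2 · 1 · 2
0 · 0 · 3 · 0
3 · 2 · 2 · 1
5) 0 · 0 · 3 · 1
0 · 2 · 1 · 3
0 · 0 · 3 · 0
3 · 2 · 2 · 1
6) 0 · 0 · 3 · 2
0 · 2 · 2 · 0
0 · 0 · 3 · 1
3 · 2 · 2 · 1
7) 0 · 0 · 3 · 2
0 · 2 · 2 · 1
0 · 0 · 3 · 1
3 · 2 · 2 · 1
8) 0 · 0 · 3 · 2
0 · 2 · 2 · 2
0 · 0 · 3 · 1
3 · 2 · 2 · 1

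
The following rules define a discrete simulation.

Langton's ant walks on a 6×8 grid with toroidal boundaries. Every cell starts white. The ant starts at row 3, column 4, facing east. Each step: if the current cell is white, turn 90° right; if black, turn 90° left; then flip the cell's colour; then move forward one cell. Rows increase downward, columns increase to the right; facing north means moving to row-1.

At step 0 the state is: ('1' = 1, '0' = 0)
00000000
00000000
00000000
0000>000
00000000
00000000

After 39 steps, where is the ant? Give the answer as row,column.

k=0  00000000
00000000
00000000
0000>000
00000000
00000000
k=1  00000000
00000000
00000000
00001000
0000v000
00000000
k=2  00000000
00000000
00000000
00001000
000<1000
00000000
k=3  00000000
00000000
00000000
000^1000
00011000
00000000
k=4  00000000
00000000
00000000
0001>000
00011000
00000000
k=5  00000000
00000000
0000^000
00010000
00011000
00000000
k=6  00000000
00000000
00001>00
00010000
00011000
00000000
k=7  00000000
00000000
00001100
00010v00
00011000
00000000
k=8  00000000
00000000
00001100
0001<100
00011000
00000000
k=9  00000000
00000000
0000^100
00011100
00011000
00000000
k=10  00000000
00000000
000<0100
00011100
00011000
00000000
k=11  00000000
000^0000
00010100
00011100
00011000
00000000
k=12  00000000
0001>000
00010100
00011100
00011000
00000000
k=13  00000000
00011000
0001v100
00011100
00011000
00000000
k=14  00000000
00011000
000<1100
00011100
00011000
00000000
k=15  00000000
00011000
00001100
000v1100
00011000
00000000
k=16  00000000
00011000
00001100
0000>100
00011000
00000000
k=17  00000000
00011000
0000^100
00000100
00011000
00000000
k=18  00000000
00011000
000<0100
00000100
00011000
00000000
k=19  00000000
000^1000
00010100
00000100
00011000
00000000
k=20  00000000
00<01000
00010100
00000100
00011000
00000000
k=21  00^00000
00101000
00010100
00000100
00011000
00000000
k=22  001>0000
00101000
00010100
00000100
00011000
00000000
k=23  00110000
001v1000
00010100
00000100
00011000
00000000
k=24  00110000
00<11000
00010100
00000100
00011000
00000000
k=25  00110000
00011000
00v10100
00000100
00011000
00000000
k=26  00110000
00011000
0<110100
00000100
00011000
00000000
k=27  00110000
0^011000
01110100
00000100
00011000
00000000
k=28  00110000
01>11000
01110100
00000100
00011000
00000000
k=29  00110000
01111000
01v10100
00000100
00011000
00000000
k=30  00110000
01111000
010>0100
00000100
00011000
00000000
k=31  00110000
011^1000
01000100
00000100
00011000
00000000
k=32  00110000
01<01000
01000100
00000100
00011000
00000000
k=33  00110000
01001000
01v00100
00000100
00011000
00000000
k=34  00110000
01001000
0<100100
00000100
00011000
00000000
k=35  00110000
01001000
00100100
0v000100
00011000
00000000
k=36  00110000
01001000
00100100
<1000100
00011000
00000000
k=37  00110000
01001000
^0100100
11000100
00011000
00000000
k=38  00110000
01001000
1>100100
11000100
00011000
00000000
k=39  00110000
01001000
11100100
1v000100
00011000
00000000

3,1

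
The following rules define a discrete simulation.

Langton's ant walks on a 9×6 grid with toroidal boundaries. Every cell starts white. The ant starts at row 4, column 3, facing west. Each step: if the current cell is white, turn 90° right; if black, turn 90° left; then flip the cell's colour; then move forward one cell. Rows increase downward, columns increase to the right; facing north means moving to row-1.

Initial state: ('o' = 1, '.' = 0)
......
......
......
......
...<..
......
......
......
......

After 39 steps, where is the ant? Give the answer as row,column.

4,0

t=0: ......
......
......
......
...<..
......
......
......
......
t=1: ......
......
......
...^..
...o..
......
......
......
......
t=2: ......
......
......
...o>.
...o..
......
......
......
......
t=3: ......
......
......
...oo.
...ov.
......
......
......
......
t=4: ......
......
......
...oo.
...<o.
......
......
......
......
t=5: ......
......
......
...oo.
....o.
...v..
......
......
......
t=6: ......
......
......
...oo.
....o.
..<o..
......
......
......
t=7: ......
......
......
...oo.
..^.o.
..oo..
......
......
......
t=8: ......
......
......
...oo.
..o>o.
..oo..
......
......
......
t=9: ......
......
......
...oo.
..ooo.
..ov..
......
......
......
t=10: ......
......
......
...oo.
..ooo.
..o.>.
......
......
......
t=11: ......
......
......
...oo.
..ooo.
..o.o.
....v.
......
......
t=12: ......
......
......
...oo.
..ooo.
..o.o.
...<o.
......
......
t=13: ......
......
......
...oo.
..ooo.
..o^o.
...oo.
......
......
t=14: ......
......
......
...oo.
..ooo.
..oo>.
...oo.
......
......
t=15: ......
......
......
...oo.
..oo^.
..oo..
...oo.
......
......
t=16: ......
......
......
...oo.
..o<..
..oo..
...oo.
......
......
t=17: ......
......
......
...oo.
..o...
..ov..
...oo.
......
......
t=18: ......
......
......
...oo.
..o...
..o.>.
...oo.
......
......
t=19: ......
......
......
...oo.
..o...
..o.o.
...ov.
......
......
t=20: ......
......
......
...oo.
..o...
..o.o.
...o.>
......
......
t=21: ......
......
......
...oo.
..o...
..o.o.
...o.o
.....v
......
t=22: ......
......
......
...oo.
..o...
..o.o.
...o.o
....<o
......
t=23: ......
......
......
...oo.
..o...
..o.o.
...o^o
....oo
......
t=24: ......
......
......
...oo.
..o...
..o.o.
...oo>
....oo
......
t=25: ......
......
......
...oo.
..o...
..o.o^
...oo.
....oo
......
t=26: ......
......
......
...oo.
..o...
>.o.oo
...oo.
....oo
......
t=27: ......
......
......
...oo.
..o...
o.o.oo
v..oo.
....oo
......
t=28: ......
......
......
...oo.
..o...
o.o.oo
o..oo<
....oo
......
t=29: ......
......
......
...oo.
..o...
o.o.o^
o..ooo
....oo
......
t=30: ......
......
......
...oo.
..o...
o.o.<.
o..ooo
....oo
......
t=31: ......
......
......
...oo.
..o...
o.o...
o..ovo
....oo
......
t=32: ......
......
......
...oo.
..o...
o.o...
o..o.>
....oo
......
t=33: ......
......
......
...oo.
..o...
o.o..^
o..o..
....oo
......
t=34: ......
......
......
...oo.
..o...
>.o..o
o..o..
....oo
......
t=35: ......
......
......
...oo.
^.o...
..o..o
o..o..
....oo
......
t=36: ......
......
......
...oo.
o>o...
..o..o
o..o..
....oo
......
t=37: ......
......
......
...oo.
ooo...
.vo..o
o..o..
....oo
......
t=38: ......
......
......
...oo.
ooo...
<oo..o
o..o..
....oo
......
t=39: ......
......
......
...oo.
^oo...
ooo..o
o..o..
....oo
......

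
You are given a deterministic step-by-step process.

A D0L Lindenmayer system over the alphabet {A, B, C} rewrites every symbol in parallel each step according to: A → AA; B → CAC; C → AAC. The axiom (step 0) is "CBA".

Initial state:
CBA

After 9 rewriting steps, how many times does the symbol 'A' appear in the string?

2810

[0] CBA
[1] AACCACAA
[2] AAAAAACAACAAAACAAAA
[3] AAAAAAAAAAAAAACAAAAAACAAAAAAAAAACAAAAAAAA
[4] AAAAAAAAAAAAAAAAAAAAAAAAAAAAAACAAAAAAAAAAAAAACAAAAAAAAAAAAAAAAAAAAAACAAAAAAAAAAAAAAAA
[5] AAAAAAAAAAAAAAAAAAAAAAAAAAAAAAAAAAAAAAAAAAAAAAAAAAAAAAAAAA…AAAAAAAAAAAAAAAAAAAAAAAAACAAAAAAAAAAAAAAAAAAAAAAAAAAAAAAAA  (len 173)
[6] AAAAAAAAAAAAAAAAAAAAAAAAAAAAAAAAAAAAAAAAAAAAAAAAAAAAAAAAAA…AAAAAAAAAAAAAAAAAAAAAAAAAAAAAAAAAAAAAAAAAAAAAAAAAAAAAAAAAA  (len 349)
[7] AAAAAAAAAAAAAAAAAAAAAAAAAAAAAAAAAAAAAAAAAAAAAAAAAAAAAAAAAA…AAAAAAAAAAAAAAAAAAAAAAAAAAAAAAAAAAAAAAAAAAAAAAAAAAAAAAAAAA  (len 701)
[8] AAAAAAAAAAAAAAAAAAAAAAAAAAAAAAAAAAAAAAAAAAAAAAAAAAAAAAAAAA…AAAAAAAAAAAAAAAAAAAAAAAAAAAAAAAAAAAAAAAAAAAAAAAAAAAAAAAAAA  (len 1405)
[9] AAAAAAAAAAAAAAAAAAAAAAAAAAAAAAAAAAAAAAAAAAAAAAAAAAAAAAAAAA…AAAAAAAAAAAAAAAAAAAAAAAAAAAAAAAAAAAAAAAAAAAAAAAAAAAAAAAAAA  (len 2813)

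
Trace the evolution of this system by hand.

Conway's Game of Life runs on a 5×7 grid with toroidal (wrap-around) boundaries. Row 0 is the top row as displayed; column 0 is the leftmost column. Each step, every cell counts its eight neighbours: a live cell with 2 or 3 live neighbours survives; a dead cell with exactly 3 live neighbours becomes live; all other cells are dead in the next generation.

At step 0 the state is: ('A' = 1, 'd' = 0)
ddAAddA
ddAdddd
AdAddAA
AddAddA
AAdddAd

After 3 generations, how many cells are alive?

6

t=0: ddAAddA
ddAdddd
AdAddAA
AddAddA
AAdddAd
t=1: AdAAddA
AdAddAd
AdAAdAd
ddAdAdd
dAdAAAd
t=2: Adddddd
AddddAd
ddAddAd
ddddddA
AAdddAA
t=3: dddddAd
dAddddd
dddddAd
dAddddd
dAdddAd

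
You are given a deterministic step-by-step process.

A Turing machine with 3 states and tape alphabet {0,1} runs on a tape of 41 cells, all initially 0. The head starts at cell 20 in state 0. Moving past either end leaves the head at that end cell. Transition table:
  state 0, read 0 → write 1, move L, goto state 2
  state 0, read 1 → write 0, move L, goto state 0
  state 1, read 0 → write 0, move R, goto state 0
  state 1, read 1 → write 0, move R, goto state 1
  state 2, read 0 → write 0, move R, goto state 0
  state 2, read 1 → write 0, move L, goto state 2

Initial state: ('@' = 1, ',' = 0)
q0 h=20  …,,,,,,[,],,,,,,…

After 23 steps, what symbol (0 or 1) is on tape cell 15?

0

[0] q0 h=20  …,,,,,,[,],,,,,,…
[1] q2 h=19  …,,,,,,[,]@,,,,,…
[2] q0 h=20  …,,,,,,[@],,,,,,…
[3] q0 h=19  …,,,,,,[,],,,,,,…
[4] q2 h=18  …,,,,,,[,]@,,,,,…
[5] q0 h=19  …,,,,,,[@],,,,,,…
[6] q0 h=18  …,,,,,,[,],,,,,,…
[7] q2 h=17  …,,,,,,[,]@,,,,,…
[8] q0 h=18  …,,,,,,[@],,,,,,…
[9] q0 h=17  …,,,,,,[,],,,,,,…
[10] q2 h=16  …,,,,,,[,]@,,,,,…
[11] q0 h=17  …,,,,,,[@],,,,,,…
[12] q0 h=16  …,,,,,,[,],,,,,,…
[13] q2 h=15  …,,,,,,[,]@,,,,,…
[14] q0 h=16  …,,,,,,[@],,,,,,…
[15] q0 h=15  …,,,,,,[,],,,,,,…
[16] q2 h=14  …,,,,,,[,]@,,,,,…
[17] q0 h=15  …,,,,,,[@],,,,,,…
[18] q0 h=14  …,,,,,,[,],,,,,,…
[19] q2 h=13  …,,,,,,[,]@,,,,,…
[20] q0 h=14  …,,,,,,[@],,,,,,…
[21] q0 h=13  …,,,,,,[,],,,,,,…
[22] q2 h=12  …,,,,,,[,]@,,,,,…
[23] q0 h=13  …,,,,,,[@],,,,,,…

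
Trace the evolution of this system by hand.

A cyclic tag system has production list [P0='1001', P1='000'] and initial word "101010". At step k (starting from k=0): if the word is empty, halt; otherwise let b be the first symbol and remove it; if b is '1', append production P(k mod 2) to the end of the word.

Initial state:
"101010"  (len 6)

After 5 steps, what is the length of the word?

13

0) "101010"  (len 6)
1) "010101001"  (len 9)
2) "10101001"  (len 8)
3) "01010011001"  (len 11)
4) "1010011001"  (len 10)
5) "0100110011001"  (len 13)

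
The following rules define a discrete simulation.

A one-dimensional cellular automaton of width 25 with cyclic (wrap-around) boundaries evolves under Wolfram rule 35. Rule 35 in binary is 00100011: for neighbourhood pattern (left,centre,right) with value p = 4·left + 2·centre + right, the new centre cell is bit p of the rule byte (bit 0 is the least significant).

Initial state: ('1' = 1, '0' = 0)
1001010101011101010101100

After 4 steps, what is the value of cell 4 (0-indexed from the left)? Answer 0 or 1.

0

k=0  1001010101011101010101100
k=1  0010101010100010101010001
k=2  0101010101001101010100110
k=3  1010101010010010101001000
k=4  0101010100100101010010011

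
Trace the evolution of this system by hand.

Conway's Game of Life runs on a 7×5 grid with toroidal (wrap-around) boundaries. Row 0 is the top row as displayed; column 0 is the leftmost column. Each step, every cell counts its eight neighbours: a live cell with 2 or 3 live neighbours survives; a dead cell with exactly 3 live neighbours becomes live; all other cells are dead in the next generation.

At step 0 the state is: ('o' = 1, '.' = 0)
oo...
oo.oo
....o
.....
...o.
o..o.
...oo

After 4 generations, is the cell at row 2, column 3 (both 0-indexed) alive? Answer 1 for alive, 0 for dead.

1

gen 0: oo...
oo.oo
....o
.....
...o.
o..o.
...oo
gen 1: .o...
.ooo.
...oo
.....
....o
..oo.
.ooo.
gen 2: o....
oo.oo
...oo
...oo
...o.
.o..o
.o.o.
gen 3: ...o.
.ooo.
.....
..o..
o.oo.
o..oo
.oo.o
gen 4: o...o
..oo.
.o.o.
.ooo.
o.o..
.....
.oo..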